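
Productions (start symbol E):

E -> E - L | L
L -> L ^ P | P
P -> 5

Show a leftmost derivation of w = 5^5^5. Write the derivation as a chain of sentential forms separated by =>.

E => L   [E -> L]
L => L^P   [L -> L ^ P]
L^P => L^P^P   [L -> L ^ P]
L^P^P => P^P^P   [L -> P]
P^P^P => 5^P^P   [P -> 5]
5^P^P => 5^5^P   [P -> 5]
5^5^P => 5^5^5   [P -> 5]

E => L => L^P => L^P^P => P^P^P => 5^P^P => 5^5^P => 5^5^5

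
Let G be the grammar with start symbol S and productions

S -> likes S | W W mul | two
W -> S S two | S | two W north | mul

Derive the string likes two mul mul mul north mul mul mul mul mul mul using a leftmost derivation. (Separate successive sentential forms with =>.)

S => W W mul   [S -> W W mul]
W W mul => S W mul   [W -> S]
S W mul => likes S W mul   [S -> likes S]
likes S W mul => likes W W mul W mul   [S -> W W mul]
likes W W mul W mul => likes S W mul W mul   [W -> S]
likes S W mul W mul => likes W W mul W mul W mul   [S -> W W mul]
likes W W mul W mul W mul => likes two W north W mul W mul W mul   [W -> two W north]
likes two W north W mul W mul W mul => likes two S north W mul W mul W mul   [W -> S]
likes two S north W mul W mul W mul => likes two W W mul north W mul W mul W mul   [S -> W W mul]
likes two W W mul north W mul W mul W mul => likes two mul W mul north W mul W mul W mul   [W -> mul]
likes two mul W mul north W mul W mul W mul => likes two mul mul mul north W mul W mul W mul   [W -> mul]
likes two mul mul mul north W mul W mul W mul => likes two mul mul mul north mul mul W mul W mul   [W -> mul]
likes two mul mul mul north mul mul W mul W mul => likes two mul mul mul north mul mul mul mul W mul   [W -> mul]
likes two mul mul mul north mul mul mul mul W mul => likes two mul mul mul north mul mul mul mul mul mul   [W -> mul]

S => W W mul => S W mul => likes S W mul => likes W W mul W mul => likes S W mul W mul => likes W W mul W mul W mul => likes two W north W mul W mul W mul => likes two S north W mul W mul W mul => likes two W W mul north W mul W mul W mul => likes two mul W mul north W mul W mul W mul => likes two mul mul mul north W mul W mul W mul => likes two mul mul mul north mul mul W mul W mul => likes two mul mul mul north mul mul mul mul W mul => likes two mul mul mul north mul mul mul mul mul mul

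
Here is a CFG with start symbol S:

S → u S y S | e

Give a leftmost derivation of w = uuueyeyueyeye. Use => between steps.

S => uSyS   [S → u S y S]
uSyS => uuSySyS   [S → u S y S]
uuSySyS => uuuSySySyS   [S → u S y S]
uuuSySySyS => uuueySySyS   [S → e]
uuueySySyS => uuueyeySyS   [S → e]
uuueyeySyS => uuueyeyuSySyS   [S → u S y S]
uuueyeyuSySyS => uuueyeyueySyS   [S → e]
uuueyeyueySyS => uuueyeyueyeyS   [S → e]
uuueyeyueyeyS => uuueyeyueyeye   [S → e]

S => uSyS => uuSySyS => uuuSySySyS => uuueySySyS => uuueyeySyS => uuueyeyuSySyS => uuueyeyueySyS => uuueyeyueyeyS => uuueyeyueyeye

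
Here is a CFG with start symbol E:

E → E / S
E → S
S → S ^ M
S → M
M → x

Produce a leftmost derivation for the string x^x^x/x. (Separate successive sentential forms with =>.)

E => E/S => S/S => S^M/S => S^M^M/S => M^M^M/S => x^M^M/S => x^x^M/S => x^x^x/S => x^x^x/M => x^x^x/x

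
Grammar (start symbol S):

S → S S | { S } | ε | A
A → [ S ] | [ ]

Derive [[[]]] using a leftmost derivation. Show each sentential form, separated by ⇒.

S⇒A⇒[S]⇒[SS]⇒[SSS]⇒[ASS]⇒[[S]SS]⇒[[A]SS]⇒[[[]]SS]⇒[[[]]S]⇒[[[]]]

S ⇒ A   [S → A]
A ⇒ [S]   [A → [ S ]]
[S] ⇒ [SS]   [S → S S]
[SS] ⇒ [SSS]   [S → S S]
[SSS] ⇒ [ASS]   [S → A]
[ASS] ⇒ [[S]SS]   [A → [ S ]]
[[S]SS] ⇒ [[A]SS]   [S → A]
[[A]SS] ⇒ [[[]]SS]   [A → [ ]]
[[[]]SS] ⇒ [[[]]S]   [S → ε]
[[[]]S] ⇒ [[[]]]   [S → ε]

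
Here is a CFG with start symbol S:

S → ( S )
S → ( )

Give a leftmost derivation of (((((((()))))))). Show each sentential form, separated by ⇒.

S ⇒ (S)   [S → ( S )]
(S) ⇒ ((S))   [S → ( S )]
((S)) ⇒ (((S)))   [S → ( S )]
(((S))) ⇒ ((((S))))   [S → ( S )]
((((S)))) ⇒ (((((S)))))   [S → ( S )]
(((((S))))) ⇒ ((((((S))))))   [S → ( S )]
((((((S)))))) ⇒ (((((((S)))))))   [S → ( S )]
(((((((S))))))) ⇒ (((((((())))))))   [S → ( )]

S⇒(S)⇒((S))⇒(((S)))⇒((((S))))⇒(((((S)))))⇒((((((S))))))⇒(((((((S)))))))⇒(((((((())))))))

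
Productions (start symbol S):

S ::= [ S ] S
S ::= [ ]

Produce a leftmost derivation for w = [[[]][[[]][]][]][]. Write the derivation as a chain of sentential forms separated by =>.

S => [S]S => [[S]S]S => [[[]]S]S => [[[]][S]S]S => [[[]][[S]S]S]S => [[[]][[[]]S]S]S => [[[]][[[]][]]S]S => [[[]][[[]][]][]]S => [[[]][[[]][]][]][]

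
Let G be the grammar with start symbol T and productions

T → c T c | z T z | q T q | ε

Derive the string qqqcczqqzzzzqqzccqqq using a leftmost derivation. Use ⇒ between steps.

T ⇒ qTq ⇒ qqTqq ⇒ qqqTqqq ⇒ qqqcTcqqq ⇒ qqqccTccqqq ⇒ qqqcczTzccqqq ⇒ qqqcczqTqzccqqq ⇒ qqqcczqqTqqzccqqq ⇒ qqqcczqqzTzqqzccqqq ⇒ qqqcczqqzzTzzqqzccqqq ⇒ qqqcczqqzzzzqqzccqqq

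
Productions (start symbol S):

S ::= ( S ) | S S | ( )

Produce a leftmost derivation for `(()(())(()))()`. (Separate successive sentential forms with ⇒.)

S⇒SS⇒(S)S⇒(SS)S⇒(SSS)S⇒(()SS)S⇒(()(S)S)S⇒(()(())S)S⇒(()(())(S))S⇒(()(())(()))S⇒(()(())(()))()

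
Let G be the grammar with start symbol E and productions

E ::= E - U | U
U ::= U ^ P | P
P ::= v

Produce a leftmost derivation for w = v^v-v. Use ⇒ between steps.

E⇒E-U⇒U-U⇒U^P-U⇒P^P-U⇒v^P-U⇒v^v-U⇒v^v-P⇒v^v-v

E ⇒ E-U   [E ::= E - U]
E-U ⇒ U-U   [E ::= U]
U-U ⇒ U^P-U   [U ::= U ^ P]
U^P-U ⇒ P^P-U   [U ::= P]
P^P-U ⇒ v^P-U   [P ::= v]
v^P-U ⇒ v^v-U   [P ::= v]
v^v-U ⇒ v^v-P   [U ::= P]
v^v-P ⇒ v^v-v   [P ::= v]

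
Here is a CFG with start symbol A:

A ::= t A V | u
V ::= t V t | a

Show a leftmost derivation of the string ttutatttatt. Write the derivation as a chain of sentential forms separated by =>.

A => tAV => ttAVV => ttuVV => ttutVtV => ttutatV => ttutattVt => ttutatttVtt => ttutatttatt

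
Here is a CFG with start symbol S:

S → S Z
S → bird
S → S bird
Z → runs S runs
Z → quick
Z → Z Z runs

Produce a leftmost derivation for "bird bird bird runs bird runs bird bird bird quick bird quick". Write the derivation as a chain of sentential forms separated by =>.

S => S Z => S bird Z => S Z bird Z => S bird Z bird Z => S bird bird Z bird Z => S bird bird bird Z bird Z => S Z bird bird bird Z bird Z => S bird Z bird bird bird Z bird Z => S bird bird Z bird bird bird Z bird Z => bird bird bird Z bird bird bird Z bird Z => bird bird bird runs S runs bird bird bird Z bird Z => bird bird bird runs bird runs bird bird bird Z bird Z => bird bird bird runs bird runs bird bird bird quick bird Z => bird bird bird runs bird runs bird bird bird quick bird quick

S => S Z   [S → S Z]
S Z => S bird Z   [S → S bird]
S bird Z => S Z bird Z   [S → S Z]
S Z bird Z => S bird Z bird Z   [S → S bird]
S bird Z bird Z => S bird bird Z bird Z   [S → S bird]
S bird bird Z bird Z => S bird bird bird Z bird Z   [S → S bird]
S bird bird bird Z bird Z => S Z bird bird bird Z bird Z   [S → S Z]
S Z bird bird bird Z bird Z => S bird Z bird bird bird Z bird Z   [S → S bird]
S bird Z bird bird bird Z bird Z => S bird bird Z bird bird bird Z bird Z   [S → S bird]
S bird bird Z bird bird bird Z bird Z => bird bird bird Z bird bird bird Z bird Z   [S → bird]
bird bird bird Z bird bird bird Z bird Z => bird bird bird runs S runs bird bird bird Z bird Z   [Z → runs S runs]
bird bird bird runs S runs bird bird bird Z bird Z => bird bird bird runs bird runs bird bird bird Z bird Z   [S → bird]
bird bird bird runs bird runs bird bird bird Z bird Z => bird bird bird runs bird runs bird bird bird quick bird Z   [Z → quick]
bird bird bird runs bird runs bird bird bird quick bird Z => bird bird bird runs bird runs bird bird bird quick bird quick   [Z → quick]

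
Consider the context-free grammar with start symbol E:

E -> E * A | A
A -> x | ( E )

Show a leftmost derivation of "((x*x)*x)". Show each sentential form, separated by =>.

E=>A=>(E)=>(E*A)=>(A*A)=>((E)*A)=>((E*A)*A)=>((A*A)*A)=>((x*A)*A)=>((x*x)*A)=>((x*x)*x)

E => A   [E -> A]
A => (E)   [A -> ( E )]
(E) => (E*A)   [E -> E * A]
(E*A) => (A*A)   [E -> A]
(A*A) => ((E)*A)   [A -> ( E )]
((E)*A) => ((E*A)*A)   [E -> E * A]
((E*A)*A) => ((A*A)*A)   [E -> A]
((A*A)*A) => ((x*A)*A)   [A -> x]
((x*A)*A) => ((x*x)*A)   [A -> x]
((x*x)*A) => ((x*x)*x)   [A -> x]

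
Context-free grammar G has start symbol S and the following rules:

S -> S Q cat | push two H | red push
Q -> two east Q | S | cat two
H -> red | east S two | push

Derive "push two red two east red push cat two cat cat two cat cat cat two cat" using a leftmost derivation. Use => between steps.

S => S Q cat   [S -> S Q cat]
S Q cat => S Q cat Q cat   [S -> S Q cat]
S Q cat Q cat => push two H Q cat Q cat   [S -> push two H]
push two H Q cat Q cat => push two red Q cat Q cat   [H -> red]
push two red Q cat Q cat => push two red two east Q cat Q cat   [Q -> two east Q]
push two red two east Q cat Q cat => push two red two east S cat Q cat   [Q -> S]
push two red two east S cat Q cat => push two red two east S Q cat cat Q cat   [S -> S Q cat]
push two red two east S Q cat cat Q cat => push two red two east S Q cat Q cat cat Q cat   [S -> S Q cat]
push two red two east S Q cat Q cat cat Q cat => push two red two east red push Q cat Q cat cat Q cat   [S -> red push]
push two red two east red push Q cat Q cat cat Q cat => push two red two east red push cat two cat Q cat cat Q cat   [Q -> cat two]
push two red two east red push cat two cat Q cat cat Q cat => push two red two east red push cat two cat cat two cat cat Q cat   [Q -> cat two]
push two red two east red push cat two cat cat two cat cat Q cat => push two red two east red push cat two cat cat two cat cat cat two cat   [Q -> cat two]

S => S Q cat => S Q cat Q cat => push two H Q cat Q cat => push two red Q cat Q cat => push two red two east Q cat Q cat => push two red two east S cat Q cat => push two red two east S Q cat cat Q cat => push two red two east S Q cat Q cat cat Q cat => push two red two east red push Q cat Q cat cat Q cat => push two red two east red push cat two cat Q cat cat Q cat => push two red two east red push cat two cat cat two cat cat Q cat => push two red two east red push cat two cat cat two cat cat cat two cat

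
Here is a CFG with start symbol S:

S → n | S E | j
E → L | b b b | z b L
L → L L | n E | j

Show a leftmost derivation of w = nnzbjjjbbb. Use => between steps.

S => SE   [S → S E]
SE => SEE   [S → S E]
SEE => nEE   [S → n]
nEE => nLE   [E → L]
nLE => nLLE   [L → L L]
nLLE => nnELE   [L → n E]
nnELE => nnzbLLE   [E → z b L]
nnzbLLE => nnzbLLLE   [L → L L]
nnzbLLLE => nnzbjLLE   [L → j]
nnzbjLLE => nnzbjjLE   [L → j]
nnzbjjLE => nnzbjjjE   [L → j]
nnzbjjjE => nnzbjjjbbb   [E → b b b]

S => SE => SEE => nEE => nLE => nLLE => nnELE => nnzbLLE => nnzbLLLE => nnzbjLLE => nnzbjjLE => nnzbjjjE => nnzbjjjbbb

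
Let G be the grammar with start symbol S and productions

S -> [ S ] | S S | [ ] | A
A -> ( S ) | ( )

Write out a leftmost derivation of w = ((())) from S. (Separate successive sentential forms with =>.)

S => A   [S -> A]
A => (S)   [A -> ( S )]
(S) => (A)   [S -> A]
(A) => ((S))   [A -> ( S )]
((S)) => ((A))   [S -> A]
((A)) => ((()))   [A -> ( )]

S => A => (S) => (A) => ((S)) => ((A)) => ((()))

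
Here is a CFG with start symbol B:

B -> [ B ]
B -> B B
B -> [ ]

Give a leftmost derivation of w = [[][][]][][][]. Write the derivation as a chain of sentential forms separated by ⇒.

B⇒BB⇒BBB⇒BBBB⇒[B]BBB⇒[BB]BBB⇒[[]B]BBB⇒[[]BB]BBB⇒[[][]B]BBB⇒[[][][]]BBB⇒[[][][]][]BB⇒[[][][]][][]B⇒[[][][]][][][]

B ⇒ BB   [B -> B B]
BB ⇒ BBB   [B -> B B]
BBB ⇒ BBBB   [B -> B B]
BBBB ⇒ [B]BBB   [B -> [ B ]]
[B]BBB ⇒ [BB]BBB   [B -> B B]
[BB]BBB ⇒ [[]B]BBB   [B -> [ ]]
[[]B]BBB ⇒ [[]BB]BBB   [B -> B B]
[[]BB]BBB ⇒ [[][]B]BBB   [B -> [ ]]
[[][]B]BBB ⇒ [[][][]]BBB   [B -> [ ]]
[[][][]]BBB ⇒ [[][][]][]BB   [B -> [ ]]
[[][][]][]BB ⇒ [[][][]][][]B   [B -> [ ]]
[[][][]][][]B ⇒ [[][][]][][][]   [B -> [ ]]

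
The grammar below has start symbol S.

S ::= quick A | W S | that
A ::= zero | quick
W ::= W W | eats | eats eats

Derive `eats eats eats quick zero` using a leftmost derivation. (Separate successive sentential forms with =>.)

S => W S   [S ::= W S]
W S => W W S   [W ::= W W]
W W S => eats W S   [W ::= eats]
eats W S => eats eats eats S   [W ::= eats eats]
eats eats eats S => eats eats eats quick A   [S ::= quick A]
eats eats eats quick A => eats eats eats quick zero   [A ::= zero]

S => W S => W W S => eats W S => eats eats eats S => eats eats eats quick A => eats eats eats quick zero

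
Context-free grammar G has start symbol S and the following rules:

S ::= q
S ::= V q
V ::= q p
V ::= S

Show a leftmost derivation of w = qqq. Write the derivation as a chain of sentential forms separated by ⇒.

S ⇒ Vq   [S ::= V q]
Vq ⇒ Sq   [V ::= S]
Sq ⇒ Vqq   [S ::= V q]
Vqq ⇒ Sqq   [V ::= S]
Sqq ⇒ qqq   [S ::= q]

S ⇒ Vq ⇒ Sq ⇒ Vqq ⇒ Sqq ⇒ qqq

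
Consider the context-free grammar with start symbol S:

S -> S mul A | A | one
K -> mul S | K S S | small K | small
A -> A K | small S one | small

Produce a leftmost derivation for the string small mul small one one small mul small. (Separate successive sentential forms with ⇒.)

S ⇒ S mul A   [S -> S mul A]
S mul A ⇒ S mul A mul A   [S -> S mul A]
S mul A mul A ⇒ A mul A mul A   [S -> A]
A mul A mul A ⇒ small mul A mul A   [A -> small]
small mul A mul A ⇒ small mul A K mul A   [A -> A K]
small mul A K mul A ⇒ small mul small S one K mul A   [A -> small S one]
small mul small S one K mul A ⇒ small mul small one one K mul A   [S -> one]
small mul small one one K mul A ⇒ small mul small one one small mul A   [K -> small]
small mul small one one small mul A ⇒ small mul small one one small mul small   [A -> small]

S ⇒ S mul A ⇒ S mul A mul A ⇒ A mul A mul A ⇒ small mul A mul A ⇒ small mul A K mul A ⇒ small mul small S one K mul A ⇒ small mul small one one K mul A ⇒ small mul small one one small mul A ⇒ small mul small one one small mul small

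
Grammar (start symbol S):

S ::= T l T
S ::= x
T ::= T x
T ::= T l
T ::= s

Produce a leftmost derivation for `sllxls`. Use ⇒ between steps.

S ⇒ TlT ⇒ TxlT ⇒ TlxlT ⇒ TllxlT ⇒ sllxlT ⇒ sllxls

S ⇒ TlT   [S ::= T l T]
TlT ⇒ TxlT   [T ::= T x]
TxlT ⇒ TlxlT   [T ::= T l]
TlxlT ⇒ TllxlT   [T ::= T l]
TllxlT ⇒ sllxlT   [T ::= s]
sllxlT ⇒ sllxls   [T ::= s]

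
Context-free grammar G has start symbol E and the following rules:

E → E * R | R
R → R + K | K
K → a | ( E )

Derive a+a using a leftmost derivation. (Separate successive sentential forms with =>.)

E => R   [E → R]
R => R+K   [R → R + K]
R+K => K+K   [R → K]
K+K => a+K   [K → a]
a+K => a+a   [K → a]

E => R => R+K => K+K => a+K => a+a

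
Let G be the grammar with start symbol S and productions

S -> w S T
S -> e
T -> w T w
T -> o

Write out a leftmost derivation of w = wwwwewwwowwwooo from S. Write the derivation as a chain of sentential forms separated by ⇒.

S ⇒ wST   [S -> w S T]
wST ⇒ wwSTT   [S -> w S T]
wwSTT ⇒ wwwSTTT   [S -> w S T]
wwwSTTT ⇒ wwwwSTTTT   [S -> w S T]
wwwwSTTTT ⇒ wwwweTTTT   [S -> e]
wwwweTTTT ⇒ wwwwewTwTTT   [T -> w T w]
wwwwewTwTTT ⇒ wwwwewwTwwTTT   [T -> w T w]
wwwwewwTwwTTT ⇒ wwwwewwwTwwwTTT   [T -> w T w]
wwwwewwwTwwwTTT ⇒ wwwwewwwowwwTTT   [T -> o]
wwwwewwwowwwTTT ⇒ wwwwewwwowwwoTT   [T -> o]
wwwwewwwowwwoTT ⇒ wwwwewwwowwwooT   [T -> o]
wwwwewwwowwwooT ⇒ wwwwewwwowwwooo   [T -> o]

S ⇒ wST ⇒ wwSTT ⇒ wwwSTTT ⇒ wwwwSTTTT ⇒ wwwweTTTT ⇒ wwwwewTwTTT ⇒ wwwwewwTwwTTT ⇒ wwwwewwwTwwwTTT ⇒ wwwwewwwowwwTTT ⇒ wwwwewwwowwwoTT ⇒ wwwwewwwowwwooT ⇒ wwwwewwwowwwooo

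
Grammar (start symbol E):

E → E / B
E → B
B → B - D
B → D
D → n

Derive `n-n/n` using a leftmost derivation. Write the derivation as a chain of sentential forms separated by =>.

E => E/B   [E → E / B]
E/B => B/B   [E → B]
B/B => B-D/B   [B → B - D]
B-D/B => D-D/B   [B → D]
D-D/B => n-D/B   [D → n]
n-D/B => n-n/B   [D → n]
n-n/B => n-n/D   [B → D]
n-n/D => n-n/n   [D → n]

E => E/B => B/B => B-D/B => D-D/B => n-D/B => n-n/B => n-n/D => n-n/n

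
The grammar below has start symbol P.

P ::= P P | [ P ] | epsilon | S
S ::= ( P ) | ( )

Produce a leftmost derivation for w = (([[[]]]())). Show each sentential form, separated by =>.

P=>S=>(P)=>(S)=>((P))=>((PP))=>(([P]P))=>(([[P]]P))=>(([[PP]]P))=>(([[[P]P]]P))=>(([[[]P]]P))=>(([[[]]]P))=>(([[[]]]S))=>(([[[]]]()))

P => S   [P ::= S]
S => (P)   [S ::= ( P )]
(P) => (S)   [P ::= S]
(S) => ((P))   [S ::= ( P )]
((P)) => ((PP))   [P ::= P P]
((PP)) => (([P]P))   [P ::= [ P ]]
(([P]P)) => (([[P]]P))   [P ::= [ P ]]
(([[P]]P)) => (([[PP]]P))   [P ::= P P]
(([[PP]]P)) => (([[[P]P]]P))   [P ::= [ P ]]
(([[[P]P]]P)) => (([[[]P]]P))   [P ::= epsilon]
(([[[]P]]P)) => (([[[]]]P))   [P ::= epsilon]
(([[[]]]P)) => (([[[]]]S))   [P ::= S]
(([[[]]]S)) => (([[[]]]()))   [S ::= ( )]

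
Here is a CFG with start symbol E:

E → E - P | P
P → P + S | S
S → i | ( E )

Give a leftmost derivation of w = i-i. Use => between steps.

E => E-P   [E → E - P]
E-P => P-P   [E → P]
P-P => S-P   [P → S]
S-P => i-P   [S → i]
i-P => i-S   [P → S]
i-S => i-i   [S → i]

E => E-P => P-P => S-P => i-P => i-S => i-i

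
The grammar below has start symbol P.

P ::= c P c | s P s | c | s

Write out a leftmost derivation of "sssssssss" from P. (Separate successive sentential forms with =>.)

P => sPs => ssPss => sssPsss => ssssPssss => sssssssss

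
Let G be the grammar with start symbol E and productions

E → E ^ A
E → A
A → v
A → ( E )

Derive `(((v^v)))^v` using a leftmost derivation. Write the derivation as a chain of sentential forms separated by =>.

E => E^A => A^A => (E)^A => (A)^A => ((E))^A => ((A))^A => (((E)))^A => (((E^A)))^A => (((A^A)))^A => (((v^A)))^A => (((v^v)))^A => (((v^v)))^v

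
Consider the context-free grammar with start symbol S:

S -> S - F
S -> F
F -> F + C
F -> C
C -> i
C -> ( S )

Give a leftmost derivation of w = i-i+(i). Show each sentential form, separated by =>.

S => S-F => F-F => C-F => i-F => i-F+C => i-C+C => i-i+C => i-i+(S) => i-i+(F) => i-i+(C) => i-i+(i)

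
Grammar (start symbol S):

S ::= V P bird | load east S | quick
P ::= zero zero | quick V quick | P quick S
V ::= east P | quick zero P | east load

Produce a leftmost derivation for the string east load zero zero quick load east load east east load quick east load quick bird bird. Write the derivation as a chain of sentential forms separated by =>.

S => V P bird   [S ::= V P bird]
V P bird => east load P bird   [V ::= east load]
east load P bird => east load P quick S bird   [P ::= P quick S]
east load P quick S bird => east load zero zero quick S bird   [P ::= zero zero]
east load zero zero quick S bird => east load zero zero quick load east S bird   [S ::= load east S]
east load zero zero quick load east S bird => east load zero zero quick load east load east S bird   [S ::= load east S]
east load zero zero quick load east load east S bird => east load zero zero quick load east load east V P bird bird   [S ::= V P bird]
east load zero zero quick load east load east V P bird bird => east load zero zero quick load east load east east load P bird bird   [V ::= east load]
east load zero zero quick load east load east east load P bird bird => east load zero zero quick load east load east east load quick V quick bird bird   [P ::= quick V quick]
east load zero zero quick load east load east east load quick V quick bird bird => east load zero zero quick load east load east east load quick east load quick bird bird   [V ::= east load]

S => V P bird => east load P bird => east load P quick S bird => east load zero zero quick S bird => east load zero zero quick load east S bird => east load zero zero quick load east load east S bird => east load zero zero quick load east load east V P bird bird => east load zero zero quick load east load east east load P bird bird => east load zero zero quick load east load east east load quick V quick bird bird => east load zero zero quick load east load east east load quick east load quick bird bird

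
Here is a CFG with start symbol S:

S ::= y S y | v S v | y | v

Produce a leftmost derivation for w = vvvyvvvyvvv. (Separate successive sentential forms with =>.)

S=>vSv=>vvSvv=>vvvSvvv=>vvvySyvvv=>vvvyvSvyvvv=>vvvyvvvyvvv

S => vSv   [S ::= v S v]
vSv => vvSvv   [S ::= v S v]
vvSvv => vvvSvvv   [S ::= v S v]
vvvSvvv => vvvySyvvv   [S ::= y S y]
vvvySyvvv => vvvyvSvyvvv   [S ::= v S v]
vvvyvSvyvvv => vvvyvvvyvvv   [S ::= v]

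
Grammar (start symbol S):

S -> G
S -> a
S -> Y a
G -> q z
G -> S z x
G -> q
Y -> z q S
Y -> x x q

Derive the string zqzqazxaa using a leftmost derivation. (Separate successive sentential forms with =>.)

S => Ya   [S -> Y a]
Ya => zqSa   [Y -> z q S]
zqSa => zqYaa   [S -> Y a]
zqYaa => zqzqSaa   [Y -> z q S]
zqzqSaa => zqzqGaa   [S -> G]
zqzqGaa => zqzqSzxaa   [G -> S z x]
zqzqSzxaa => zqzqazxaa   [S -> a]

S => Ya => zqSa => zqYaa => zqzqSaa => zqzqGaa => zqzqSzxaa => zqzqazxaa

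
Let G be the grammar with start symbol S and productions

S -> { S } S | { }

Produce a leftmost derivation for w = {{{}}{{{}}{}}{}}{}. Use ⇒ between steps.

S ⇒ {S}S   [S -> { S } S]
{S}S ⇒ {{S}S}S   [S -> { S } S]
{{S}S}S ⇒ {{{}}S}S   [S -> { }]
{{{}}S}S ⇒ {{{}}{S}S}S   [S -> { S } S]
{{{}}{S}S}S ⇒ {{{}}{{S}S}S}S   [S -> { S } S]
{{{}}{{S}S}S}S ⇒ {{{}}{{{}}S}S}S   [S -> { }]
{{{}}{{{}}S}S}S ⇒ {{{}}{{{}}{}}S}S   [S -> { }]
{{{}}{{{}}{}}S}S ⇒ {{{}}{{{}}{}}{}}S   [S -> { }]
{{{}}{{{}}{}}{}}S ⇒ {{{}}{{{}}{}}{}}{}   [S -> { }]

S ⇒ {S}S ⇒ {{S}S}S ⇒ {{{}}S}S ⇒ {{{}}{S}S}S ⇒ {{{}}{{S}S}S}S ⇒ {{{}}{{{}}S}S}S ⇒ {{{}}{{{}}{}}S}S ⇒ {{{}}{{{}}{}}{}}S ⇒ {{{}}{{{}}{}}{}}{}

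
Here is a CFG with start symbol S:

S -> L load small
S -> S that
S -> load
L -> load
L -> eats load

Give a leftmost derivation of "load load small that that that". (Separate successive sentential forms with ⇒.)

S ⇒ S that ⇒ S that that ⇒ S that that that ⇒ L load small that that that ⇒ load load small that that that

S ⇒ S that   [S -> S that]
S that ⇒ S that that   [S -> S that]
S that that ⇒ S that that that   [S -> S that]
S that that that ⇒ L load small that that that   [S -> L load small]
L load small that that that ⇒ load load small that that that   [L -> load]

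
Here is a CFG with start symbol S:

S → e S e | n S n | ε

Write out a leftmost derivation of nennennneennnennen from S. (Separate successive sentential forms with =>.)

S=>nSn=>neSen=>nenSnen=>nennSnnen=>nenneSennen=>nennenSnennen=>nennennSnnennen=>nennennnSnnnennen=>nennennneSennnennen=>nennennneennnennen

S => nSn   [S → n S n]
nSn => neSen   [S → e S e]
neSen => nenSnen   [S → n S n]
nenSnen => nennSnnen   [S → n S n]
nennSnnen => nenneSennen   [S → e S e]
nenneSennen => nennenSnennen   [S → n S n]
nennenSnennen => nennennSnnennen   [S → n S n]
nennennSnnennen => nennennnSnnnennen   [S → n S n]
nennennnSnnnennen => nennennneSennnennen   [S → e S e]
nennennneSennnennen => nennennneennnennen   [S → ε]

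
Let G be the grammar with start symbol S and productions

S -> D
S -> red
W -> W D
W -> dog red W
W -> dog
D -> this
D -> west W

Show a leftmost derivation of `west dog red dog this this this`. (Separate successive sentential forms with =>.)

S => D   [S -> D]
D => west W   [D -> west W]
west W => west W D   [W -> W D]
west W D => west dog red W D   [W -> dog red W]
west dog red W D => west dog red W D D   [W -> W D]
west dog red W D D => west dog red W D D D   [W -> W D]
west dog red W D D D => west dog red dog D D D   [W -> dog]
west dog red dog D D D => west dog red dog this D D   [D -> this]
west dog red dog this D D => west dog red dog this this D   [D -> this]
west dog red dog this this D => west dog red dog this this this   [D -> this]

S => D => west W => west W D => west dog red W D => west dog red W D D => west dog red W D D D => west dog red dog D D D => west dog red dog this D D => west dog red dog this this D => west dog red dog this this this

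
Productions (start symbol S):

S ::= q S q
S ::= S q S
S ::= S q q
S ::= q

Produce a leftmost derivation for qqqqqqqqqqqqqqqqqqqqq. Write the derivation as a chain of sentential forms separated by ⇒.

S ⇒ qSq ⇒ qqSqq ⇒ qqSqqqq ⇒ qqSqqqqqq ⇒ qqSqqqqqqqq ⇒ qqSqqqqqqqqqq ⇒ qqqSqqqqqqqqqqq ⇒ qqqSqSqqqqqqqqqqq ⇒ qqqqqSqqqqqqqqqqq ⇒ qqqqqqSqqqqqqqqqqqq ⇒ qqqqqqqSqqqqqqqqqqqqq ⇒ qqqqqqqqqqqqqqqqqqqqq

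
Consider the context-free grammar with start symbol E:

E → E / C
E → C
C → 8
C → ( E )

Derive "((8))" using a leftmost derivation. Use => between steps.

E => C => (E) => (C) => ((E)) => ((C)) => ((8))

E => C   [E → C]
C => (E)   [C → ( E )]
(E) => (C)   [E → C]
(C) => ((E))   [C → ( E )]
((E)) => ((C))   [E → C]
((C)) => ((8))   [C → 8]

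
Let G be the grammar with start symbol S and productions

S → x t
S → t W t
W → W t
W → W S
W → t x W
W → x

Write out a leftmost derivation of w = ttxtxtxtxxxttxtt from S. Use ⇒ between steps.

S ⇒ tWt   [S → t W t]
tWt ⇒ tWSt   [W → W S]
tWSt ⇒ ttxWSt   [W → t x W]
ttxWSt ⇒ ttxtxWSt   [W → t x W]
ttxtxWSt ⇒ ttxtxtxWSt   [W → t x W]
ttxtxtxWSt ⇒ ttxtxtxtxWSt   [W → t x W]
ttxtxtxtxWSt ⇒ ttxtxtxtxWtSt   [W → W t]
ttxtxtxtxWtSt ⇒ ttxtxtxtxWStSt   [W → W S]
ttxtxtxtxWStSt ⇒ ttxtxtxtxxStSt   [W → x]
ttxtxtxtxxStSt ⇒ ttxtxtxtxxxttSt   [S → x t]
ttxtxtxtxxxttSt ⇒ ttxtxtxtxxxttxtt   [S → x t]

S ⇒ tWt ⇒ tWSt ⇒ ttxWSt ⇒ ttxtxWSt ⇒ ttxtxtxWSt ⇒ ttxtxtxtxWSt ⇒ ttxtxtxtxWtSt ⇒ ttxtxtxtxWStSt ⇒ ttxtxtxtxxStSt ⇒ ttxtxtxtxxxttSt ⇒ ttxtxtxtxxxttxtt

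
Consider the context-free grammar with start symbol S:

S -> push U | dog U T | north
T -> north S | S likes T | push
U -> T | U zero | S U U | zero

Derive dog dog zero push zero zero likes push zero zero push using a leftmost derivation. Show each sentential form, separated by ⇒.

S ⇒ dog U T ⇒ dog S U U T ⇒ dog dog U T U U T ⇒ dog dog zero T U U T ⇒ dog dog zero S likes T U U T ⇒ dog dog zero push U likes T U U T ⇒ dog dog zero push U zero likes T U U T ⇒ dog dog zero push zero zero likes T U U T ⇒ dog dog zero push zero zero likes push U U T ⇒ dog dog zero push zero zero likes push zero U T ⇒ dog dog zero push zero zero likes push zero zero T ⇒ dog dog zero push zero zero likes push zero zero push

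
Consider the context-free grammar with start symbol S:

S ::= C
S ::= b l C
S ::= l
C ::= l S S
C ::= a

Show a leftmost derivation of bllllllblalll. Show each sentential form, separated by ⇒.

S ⇒ blC ⇒ bllSS ⇒ bllCS ⇒ blllSSS ⇒ bllllSS ⇒ bllllCS ⇒ blllllSSS ⇒ blllllCSS ⇒ bllllllSSSS ⇒ bllllllblCSSS ⇒ bllllllblaSSS ⇒ bllllllblalSS ⇒ bllllllblallS ⇒ bllllllblalll

S ⇒ blC   [S ::= b l C]
blC ⇒ bllSS   [C ::= l S S]
bllSS ⇒ bllCS   [S ::= C]
bllCS ⇒ blllSSS   [C ::= l S S]
blllSSS ⇒ bllllSS   [S ::= l]
bllllSS ⇒ bllllCS   [S ::= C]
bllllCS ⇒ blllllSSS   [C ::= l S S]
blllllSSS ⇒ blllllCSS   [S ::= C]
blllllCSS ⇒ bllllllSSSS   [C ::= l S S]
bllllllSSSS ⇒ bllllllblCSSS   [S ::= b l C]
bllllllblCSSS ⇒ bllllllblaSSS   [C ::= a]
bllllllblaSSS ⇒ bllllllblalSS   [S ::= l]
bllllllblalSS ⇒ bllllllblallS   [S ::= l]
bllllllblallS ⇒ bllllllblalll   [S ::= l]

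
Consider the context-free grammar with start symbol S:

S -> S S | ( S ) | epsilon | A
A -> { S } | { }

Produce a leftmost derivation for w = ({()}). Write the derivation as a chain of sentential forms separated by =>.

S=>SS=>(S)S=>(A)S=>({S})S=>({SS})S=>({(S)S})S=>({()S})S=>({()})S=>({()})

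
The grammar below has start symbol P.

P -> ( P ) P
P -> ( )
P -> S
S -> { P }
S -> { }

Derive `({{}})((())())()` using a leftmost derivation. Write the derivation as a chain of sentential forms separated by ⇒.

P ⇒ (P)P ⇒ (S)P ⇒ ({P})P ⇒ ({S})P ⇒ ({{}})P ⇒ ({{}})(P)P ⇒ ({{}})((P)P)P ⇒ ({{}})((())P)P ⇒ ({{}})((())())P ⇒ ({{}})((())())()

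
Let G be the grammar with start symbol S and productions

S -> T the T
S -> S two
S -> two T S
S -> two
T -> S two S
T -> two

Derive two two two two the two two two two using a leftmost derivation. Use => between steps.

S => S two => S two two => S two two two => T the T two two two => S two S the T two two two => two two S the T two two two => two two S two the T two two two => two two two two the T two two two => two two two two the two two two two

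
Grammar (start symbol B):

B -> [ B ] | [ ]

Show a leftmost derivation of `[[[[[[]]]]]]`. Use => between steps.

B=>[B]=>[[B]]=>[[[B]]]=>[[[[B]]]]=>[[[[[B]]]]]=>[[[[[[]]]]]]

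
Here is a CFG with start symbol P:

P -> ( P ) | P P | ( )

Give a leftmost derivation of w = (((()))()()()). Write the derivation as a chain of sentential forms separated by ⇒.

P ⇒ (P)   [P -> ( P )]
(P) ⇒ (PP)   [P -> P P]
(PP) ⇒ (PPP)   [P -> P P]
(PPP) ⇒ (PPPP)   [P -> P P]
(PPPP) ⇒ ((P)PPP)   [P -> ( P )]
((P)PPP) ⇒ (((P))PPP)   [P -> ( P )]
(((P))PPP) ⇒ (((()))PPP)   [P -> ( )]
(((()))PPP) ⇒ (((()))()PP)   [P -> ( )]
(((()))()PP) ⇒ (((()))()()P)   [P -> ( )]
(((()))()()P) ⇒ (((()))()()())   [P -> ( )]

P ⇒ (P) ⇒ (PP) ⇒ (PPP) ⇒ (PPPP) ⇒ ((P)PPP) ⇒ (((P))PPP) ⇒ (((()))PPP) ⇒ (((()))()PP) ⇒ (((()))()()P) ⇒ (((()))()()())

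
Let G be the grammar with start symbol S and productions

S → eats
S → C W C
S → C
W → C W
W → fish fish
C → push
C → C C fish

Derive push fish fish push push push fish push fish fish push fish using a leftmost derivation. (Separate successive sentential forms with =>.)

S => C W C   [S → C W C]
C W C => push W C   [C → push]
push W C => push fish fish C   [W → fish fish]
push fish fish C => push fish fish C C fish   [C → C C fish]
push fish fish C C fish => push fish fish C C fish C fish   [C → C C fish]
push fish fish C C fish C fish => push fish fish push C fish C fish   [C → push]
push fish fish push C fish C fish => push fish fish push C C fish fish C fish   [C → C C fish]
push fish fish push C C fish fish C fish => push fish fish push C C fish C fish fish C fish   [C → C C fish]
push fish fish push C C fish C fish fish C fish => push fish fish push push C fish C fish fish C fish   [C → push]
push fish fish push push C fish C fish fish C fish => push fish fish push push push fish C fish fish C fish   [C → push]
push fish fish push push push fish C fish fish C fish => push fish fish push push push fish push fish fish C fish   [C → push]
push fish fish push push push fish push fish fish C fish => push fish fish push push push fish push fish fish push fish   [C → push]

S => C W C => push W C => push fish fish C => push fish fish C C fish => push fish fish C C fish C fish => push fish fish push C fish C fish => push fish fish push C C fish fish C fish => push fish fish push C C fish C fish fish C fish => push fish fish push push C fish C fish fish C fish => push fish fish push push push fish C fish fish C fish => push fish fish push push push fish push fish fish C fish => push fish fish push push push fish push fish fish push fish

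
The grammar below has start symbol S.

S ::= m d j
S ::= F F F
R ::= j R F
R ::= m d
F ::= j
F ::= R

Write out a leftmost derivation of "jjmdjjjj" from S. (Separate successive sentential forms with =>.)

S => FFF => RFF => jRFFF => jjRFFFF => jjmdFFFF => jjmdjFFF => jjmdjjFF => jjmdjjjF => jjmdjjjj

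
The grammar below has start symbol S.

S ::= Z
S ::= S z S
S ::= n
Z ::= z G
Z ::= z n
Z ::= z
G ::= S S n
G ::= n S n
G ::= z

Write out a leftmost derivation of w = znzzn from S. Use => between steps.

S=>Z=>zG=>znSn=>znZn=>znzGn=>znzzn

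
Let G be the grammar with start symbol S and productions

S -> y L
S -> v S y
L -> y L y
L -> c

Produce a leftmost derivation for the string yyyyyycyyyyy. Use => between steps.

S => yL => yyLy => yyyLyy => yyyyLyyy => yyyyyLyyyy => yyyyyyLyyyyy => yyyyyycyyyyy

S => yL   [S -> y L]
yL => yyLy   [L -> y L y]
yyLy => yyyLyy   [L -> y L y]
yyyLyy => yyyyLyyy   [L -> y L y]
yyyyLyyy => yyyyyLyyyy   [L -> y L y]
yyyyyLyyyy => yyyyyyLyyyyy   [L -> y L y]
yyyyyyLyyyyy => yyyyyycyyyyy   [L -> c]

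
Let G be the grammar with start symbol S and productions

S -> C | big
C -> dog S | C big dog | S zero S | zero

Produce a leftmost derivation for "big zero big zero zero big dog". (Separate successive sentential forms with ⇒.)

S ⇒ C ⇒ S zero S ⇒ C zero S ⇒ S zero S zero S ⇒ big zero S zero S ⇒ big zero big zero S ⇒ big zero big zero C ⇒ big zero big zero C big dog ⇒ big zero big zero zero big dog

S ⇒ C   [S -> C]
C ⇒ S zero S   [C -> S zero S]
S zero S ⇒ C zero S   [S -> C]
C zero S ⇒ S zero S zero S   [C -> S zero S]
S zero S zero S ⇒ big zero S zero S   [S -> big]
big zero S zero S ⇒ big zero big zero S   [S -> big]
big zero big zero S ⇒ big zero big zero C   [S -> C]
big zero big zero C ⇒ big zero big zero C big dog   [C -> C big dog]
big zero big zero C big dog ⇒ big zero big zero zero big dog   [C -> zero]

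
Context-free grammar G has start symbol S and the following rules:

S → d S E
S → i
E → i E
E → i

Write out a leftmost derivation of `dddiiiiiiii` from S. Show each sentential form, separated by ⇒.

S ⇒ dSE ⇒ ddSEE ⇒ dddSEEE ⇒ dddiEEE ⇒ dddiiEEE ⇒ dddiiiEEE ⇒ dddiiiiEE ⇒ dddiiiiiE ⇒ dddiiiiiiE ⇒ dddiiiiiiiE ⇒ dddiiiiiiii

S ⇒ dSE   [S → d S E]
dSE ⇒ ddSEE   [S → d S E]
ddSEE ⇒ dddSEEE   [S → d S E]
dddSEEE ⇒ dddiEEE   [S → i]
dddiEEE ⇒ dddiiEEE   [E → i E]
dddiiEEE ⇒ dddiiiEEE   [E → i E]
dddiiiEEE ⇒ dddiiiiEE   [E → i]
dddiiiiEE ⇒ dddiiiiiE   [E → i]
dddiiiiiE ⇒ dddiiiiiiE   [E → i E]
dddiiiiiiE ⇒ dddiiiiiiiE   [E → i E]
dddiiiiiiiE ⇒ dddiiiiiiii   [E → i]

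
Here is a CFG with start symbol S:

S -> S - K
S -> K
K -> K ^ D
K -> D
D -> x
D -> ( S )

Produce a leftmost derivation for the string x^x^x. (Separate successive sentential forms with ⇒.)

S⇒K⇒K^D⇒K^D^D⇒D^D^D⇒x^D^D⇒x^x^D⇒x^x^x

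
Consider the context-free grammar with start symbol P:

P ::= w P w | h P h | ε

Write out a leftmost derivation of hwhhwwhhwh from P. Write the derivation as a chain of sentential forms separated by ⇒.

P ⇒ hPh ⇒ hwPwh ⇒ hwhPhwh ⇒ hwhhPhhwh ⇒ hwhhwPwhhwh ⇒ hwhhwwhhwh

P ⇒ hPh   [P ::= h P h]
hPh ⇒ hwPwh   [P ::= w P w]
hwPwh ⇒ hwhPhwh   [P ::= h P h]
hwhPhwh ⇒ hwhhPhhwh   [P ::= h P h]
hwhhPhhwh ⇒ hwhhwPwhhwh   [P ::= w P w]
hwhhwPwhhwh ⇒ hwhhwwhhwh   [P ::= ε]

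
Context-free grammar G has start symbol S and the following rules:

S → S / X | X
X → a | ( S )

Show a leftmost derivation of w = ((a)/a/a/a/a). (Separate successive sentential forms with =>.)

S => X => (S) => (S/X) => (S/X/X) => (S/X/X/X) => (S/X/X/X/X) => (X/X/X/X/X) => ((S)/X/X/X/X) => ((X)/X/X/X/X) => ((a)/X/X/X/X) => ((a)/a/X/X/X) => ((a)/a/a/X/X) => ((a)/a/a/a/X) => ((a)/a/a/a/a)

S => X   [S → X]
X => (S)   [X → ( S )]
(S) => (S/X)   [S → S / X]
(S/X) => (S/X/X)   [S → S / X]
(S/X/X) => (S/X/X/X)   [S → S / X]
(S/X/X/X) => (S/X/X/X/X)   [S → S / X]
(S/X/X/X/X) => (X/X/X/X/X)   [S → X]
(X/X/X/X/X) => ((S)/X/X/X/X)   [X → ( S )]
((S)/X/X/X/X) => ((X)/X/X/X/X)   [S → X]
((X)/X/X/X/X) => ((a)/X/X/X/X)   [X → a]
((a)/X/X/X/X) => ((a)/a/X/X/X)   [X → a]
((a)/a/X/X/X) => ((a)/a/a/X/X)   [X → a]
((a)/a/a/X/X) => ((a)/a/a/a/X)   [X → a]
((a)/a/a/a/X) => ((a)/a/a/a/a)   [X → a]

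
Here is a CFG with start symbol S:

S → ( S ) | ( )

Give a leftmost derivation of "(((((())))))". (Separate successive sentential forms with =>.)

S => (S) => ((S)) => (((S))) => ((((S)))) => (((((S))))) => (((((())))))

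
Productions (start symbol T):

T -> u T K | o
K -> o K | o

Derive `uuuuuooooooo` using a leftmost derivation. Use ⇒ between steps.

T⇒uTK⇒uuTKK⇒uuuTKKK⇒uuuuTKKKK⇒uuuuuTKKKKK⇒uuuuuoKKKKK⇒uuuuuooKKKK⇒uuuuuoooKKK⇒uuuuuooooKKK⇒uuuuuoooooKK⇒uuuuuooooooK⇒uuuuuooooooo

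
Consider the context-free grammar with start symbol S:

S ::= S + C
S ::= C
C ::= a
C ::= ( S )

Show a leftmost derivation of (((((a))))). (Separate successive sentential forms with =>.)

S => C => (S) => (C) => ((S)) => ((C)) => (((S))) => (((C))) => ((((S)))) => ((((C)))) => (((((S))))) => (((((C))))) => (((((a)))))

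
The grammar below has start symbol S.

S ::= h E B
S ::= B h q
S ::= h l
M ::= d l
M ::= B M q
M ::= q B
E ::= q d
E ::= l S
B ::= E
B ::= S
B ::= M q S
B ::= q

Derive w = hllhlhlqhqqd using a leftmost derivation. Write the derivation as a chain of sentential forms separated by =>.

S => hEB   [S ::= h E B]
hEB => hlSB   [E ::= l S]
hlSB => hlBhqB   [S ::= B h q]
hlBhqB => hlEhqB   [B ::= E]
hlEhqB => hllShqB   [E ::= l S]
hllShqB => hllhEBhqB   [S ::= h E B]
hllhEBhqB => hllhlSBhqB   [E ::= l S]
hllhlSBhqB => hllhlhlBhqB   [S ::= h l]
hllhlhlBhqB => hllhlhlqhqB   [B ::= q]
hllhlhlqhqB => hllhlhlqhqE   [B ::= E]
hllhlhlqhqE => hllhlhlqhqqd   [E ::= q d]

S => hEB => hlSB => hlBhqB => hlEhqB => hllShqB => hllhEBhqB => hllhlSBhqB => hllhlhlBhqB => hllhlhlqhqB => hllhlhlqhqE => hllhlhlqhqqd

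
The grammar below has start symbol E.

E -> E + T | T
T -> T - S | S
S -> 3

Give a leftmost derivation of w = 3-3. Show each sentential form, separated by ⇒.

E ⇒ T   [E -> T]
T ⇒ T-S   [T -> T - S]
T-S ⇒ S-S   [T -> S]
S-S ⇒ 3-S   [S -> 3]
3-S ⇒ 3-3   [S -> 3]

E⇒T⇒T-S⇒S-S⇒3-S⇒3-3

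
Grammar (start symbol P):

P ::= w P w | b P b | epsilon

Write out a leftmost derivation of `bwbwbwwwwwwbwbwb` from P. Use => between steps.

P => bPb => bwPwb => bwbPbwb => bwbwPwbwb => bwbwbPbwbwb => bwbwbwPwbwbwb => bwbwbwwPwwbwbwb => bwbwbwwwPwwwbwbwb => bwbwbwwwwwwbwbwb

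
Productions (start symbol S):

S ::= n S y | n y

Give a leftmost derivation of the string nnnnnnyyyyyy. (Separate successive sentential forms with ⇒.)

S ⇒ nSy ⇒ nnSyy ⇒ nnnSyyy ⇒ nnnnSyyyy ⇒ nnnnnSyyyyy ⇒ nnnnnnyyyyyy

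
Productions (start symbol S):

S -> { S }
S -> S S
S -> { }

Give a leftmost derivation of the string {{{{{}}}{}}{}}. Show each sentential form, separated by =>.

S => {S}   [S -> { S }]
{S} => {SS}   [S -> S S]
{SS} => {{S}S}   [S -> { S }]
{{S}S} => {{SS}S}   [S -> S S]
{{SS}S} => {{{S}S}S}   [S -> { S }]
{{{S}S}S} => {{{{S}}S}S}   [S -> { S }]
{{{{S}}S}S} => {{{{{}}}S}S}   [S -> { }]
{{{{{}}}S}S} => {{{{{}}}{}}S}   [S -> { }]
{{{{{}}}{}}S} => {{{{{}}}{}}{}}   [S -> { }]

S => {S} => {SS} => {{S}S} => {{SS}S} => {{{S}S}S} => {{{{S}}S}S} => {{{{{}}}S}S} => {{{{{}}}{}}S} => {{{{{}}}{}}{}}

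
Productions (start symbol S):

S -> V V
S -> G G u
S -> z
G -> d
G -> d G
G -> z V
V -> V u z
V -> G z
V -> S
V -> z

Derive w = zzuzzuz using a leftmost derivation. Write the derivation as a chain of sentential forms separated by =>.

S => VV => zV => zVuz => zSuz => zVVuz => zVuzVuz => zSuzVuz => zzuzVuz => zzuzzuz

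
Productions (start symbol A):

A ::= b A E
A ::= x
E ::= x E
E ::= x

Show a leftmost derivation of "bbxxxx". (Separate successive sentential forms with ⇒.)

A ⇒ bAE ⇒ bbAEE ⇒ bbxEE ⇒ bbxxEE ⇒ bbxxxE ⇒ bbxxxx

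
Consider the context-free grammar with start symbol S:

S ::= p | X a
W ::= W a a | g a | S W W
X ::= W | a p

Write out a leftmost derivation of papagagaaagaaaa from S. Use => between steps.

S=>Xa=>Wa=>Waaa=>SWWaaa=>pWWaaa=>pWaaWaaa=>pSWWaaWaaa=>pXaWWaaWaaa=>papaWWaaWaaa=>papagaWaaWaaa=>papagagaaaWaaa=>papagagaaagaaaa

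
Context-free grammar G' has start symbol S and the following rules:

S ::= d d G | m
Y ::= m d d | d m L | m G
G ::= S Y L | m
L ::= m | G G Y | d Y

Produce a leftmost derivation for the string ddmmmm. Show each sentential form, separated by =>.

S => ddG => ddSYL => ddmYL => ddmmGL => ddmmmL => ddmmmm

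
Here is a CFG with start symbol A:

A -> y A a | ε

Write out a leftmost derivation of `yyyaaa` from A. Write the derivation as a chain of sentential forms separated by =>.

A=>yAa=>yyAaa=>yyyAaaa=>yyyaaa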